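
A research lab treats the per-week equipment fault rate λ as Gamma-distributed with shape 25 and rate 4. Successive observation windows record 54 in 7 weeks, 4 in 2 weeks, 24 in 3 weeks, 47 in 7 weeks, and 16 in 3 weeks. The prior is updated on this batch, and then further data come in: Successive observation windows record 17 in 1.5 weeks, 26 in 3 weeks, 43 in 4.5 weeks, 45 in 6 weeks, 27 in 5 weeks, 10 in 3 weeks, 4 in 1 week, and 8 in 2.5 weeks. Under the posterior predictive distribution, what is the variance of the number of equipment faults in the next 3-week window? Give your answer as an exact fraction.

148/7

Total count: 54 + 4 + 24 + 47 + 16 = 145.
Total exposure: 7 + 2 + 3 + 7 + 3 = 22 weeks.
After the first batch: Gamma(25 + 145, 4 + 22) = Gamma(170, 26).
Total count: 17 + 26 + 43 + 45 + 27 + 10 + 4 + 8 = 180.
Total exposure: 1.5 + 3 + 4.5 + 6 + 5 + 3 + 1 + 2.5 = 26.5 weeks.
After the second batch: Gamma(170 + 180, 26 + 26.5) = Gamma(350, 105/2).
The posterior predictive for a window of length T is Negative Binomial with variance T·α'·(β'+T)/β'² = 3·350·(111/2)/(11025/4) = 148/7.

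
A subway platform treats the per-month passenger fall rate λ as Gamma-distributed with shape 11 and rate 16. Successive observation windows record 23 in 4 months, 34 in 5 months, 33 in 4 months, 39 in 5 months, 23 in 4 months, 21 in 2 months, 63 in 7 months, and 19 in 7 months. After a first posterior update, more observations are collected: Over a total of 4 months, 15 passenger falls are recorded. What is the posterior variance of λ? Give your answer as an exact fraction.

281/3364

Total count: 23 + 34 + 33 + 39 + 23 + 21 + 63 + 19 = 255.
Total exposure: 4 + 5 + 4 + 5 + 4 + 2 + 7 + 7 = 38 months.
After the first batch: Gamma(11 + 255, 16 + 38) = Gamma(266, 54).
Total count 15 over total exposure 4 months.
After the second batch: Gamma(266 + 15, 54 + 4) = Gamma(281, 58).
Posterior variance = α'/β'² = 281/3364.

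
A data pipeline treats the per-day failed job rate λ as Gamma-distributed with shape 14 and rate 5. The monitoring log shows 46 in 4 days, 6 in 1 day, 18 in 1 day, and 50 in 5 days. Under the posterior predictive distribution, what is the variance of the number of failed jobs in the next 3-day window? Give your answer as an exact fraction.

3819/128

Total count: 46 + 6 + 18 + 50 = 120.
Total exposure: 4 + 1 + 1 + 5 = 11 days.
By Gamma–Poisson conjugacy, the posterior is Gamma(α + Σx, β + Σt) = Gamma(14 + 120, 5 + 11) = Gamma(134, 16).
The posterior predictive for a window of length T is Negative Binomial with variance T·α'·(β'+T)/β'² = 3·134·19/256 = 3819/128.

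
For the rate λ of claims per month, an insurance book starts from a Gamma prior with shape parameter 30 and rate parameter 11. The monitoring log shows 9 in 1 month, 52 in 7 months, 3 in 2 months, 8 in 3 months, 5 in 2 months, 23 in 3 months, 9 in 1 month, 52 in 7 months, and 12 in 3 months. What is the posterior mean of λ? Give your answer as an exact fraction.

203/40

Total count: 9 + 52 + 3 + 8 + 5 + 23 + 9 + 52 + 12 = 173.
Total exposure: 1 + 7 + 2 + 3 + 2 + 3 + 1 + 7 + 3 = 29 months.
By Gamma–Poisson conjugacy, the posterior is Gamma(α + Σx, β + Σt) = Gamma(30 + 173, 11 + 29) = Gamma(203, 40).
Posterior mean = α'/β' = 203/40.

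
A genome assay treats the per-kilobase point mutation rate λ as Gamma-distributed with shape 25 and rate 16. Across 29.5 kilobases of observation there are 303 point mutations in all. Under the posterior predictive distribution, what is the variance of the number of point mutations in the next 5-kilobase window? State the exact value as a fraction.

331280/8281

Total count 303 over total exposure 29.5 kilobases.
Gamma(α, β) with Poisson data over total exposure Σt gives posterior Gamma(α+Σx, β+Σt) = Gamma(328, 91/2).
The posterior predictive for a window of length T is Negative Binomial with variance T·α'·(β'+T)/β'² = 5·328·(101/2)/(8281/4) = 331280/8281.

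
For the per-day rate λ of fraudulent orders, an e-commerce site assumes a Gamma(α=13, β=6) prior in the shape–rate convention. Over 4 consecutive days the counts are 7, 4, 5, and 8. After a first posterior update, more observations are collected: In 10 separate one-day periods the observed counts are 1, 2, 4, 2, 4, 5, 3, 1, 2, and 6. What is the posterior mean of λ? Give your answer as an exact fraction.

67/20

Total count: 7 + 4 + 5 + 8 = 24.
Total exposure: 4 days.
After the first batch: Gamma(13 + 24, 6 + 4) = Gamma(37, 10).
Total count: 1 + 2 + 4 + 2 + 4 + 5 + 3 + 1 + 2 + 6 = 30.
Total exposure: 10 days.
After the second batch: Gamma(37 + 30, 10 + 10) = Gamma(67, 20).
Posterior mean = α'/β' = 67/20.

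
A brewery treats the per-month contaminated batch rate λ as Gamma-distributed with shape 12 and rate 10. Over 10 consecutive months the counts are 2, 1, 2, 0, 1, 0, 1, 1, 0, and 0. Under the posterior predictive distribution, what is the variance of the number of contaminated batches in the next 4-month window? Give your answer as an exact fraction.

Total count: 2 + 1 + 2 + 0 + 1 + 0 + 1 + 1 + 0 + 0 = 8.
Total exposure: 10 months.
By Gamma–Poisson conjugacy, the posterior is Gamma(α + Σx, β + Σt) = Gamma(12 + 8, 10 + 10) = Gamma(20, 20).
The posterior predictive for a window of length T is Negative Binomial with variance T·α'·(β'+T)/β'² = 4·20·24/400 = 24/5.

24/5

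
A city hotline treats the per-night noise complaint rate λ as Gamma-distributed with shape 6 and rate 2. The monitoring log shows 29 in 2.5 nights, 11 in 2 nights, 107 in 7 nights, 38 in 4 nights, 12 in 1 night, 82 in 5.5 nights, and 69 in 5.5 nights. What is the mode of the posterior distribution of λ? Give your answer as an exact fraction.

706/59

Total count: 29 + 11 + 107 + 38 + 12 + 82 + 69 = 348.
Total exposure: 2.5 + 2 + 7 + 4 + 1 + 5.5 + 5.5 = 27.5 nights.
Posterior: α' = 6 + 348 = 354, β' = 2 + 27.5 = 59/2.
Posterior mode = (α'−1)/β' = 353/(59/2) = 706/59.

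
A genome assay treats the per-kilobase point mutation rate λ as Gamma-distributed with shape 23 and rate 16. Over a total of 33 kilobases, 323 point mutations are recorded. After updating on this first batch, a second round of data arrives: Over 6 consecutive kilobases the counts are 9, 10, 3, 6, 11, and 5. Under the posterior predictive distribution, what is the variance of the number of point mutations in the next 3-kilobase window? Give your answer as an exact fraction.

Total count 323 over total exposure 33 kilobases.
After the first batch: Gamma(23 + 323, 16 + 33) = Gamma(346, 49).
Total count: 9 + 10 + 3 + 6 + 11 + 5 = 44.
Total exposure: 6 kilobases.
After the second batch: Gamma(346 + 44, 49 + 6) = Gamma(390, 55).
The posterior predictive for a window of length T is Negative Binomial with variance T·α'·(β'+T)/β'² = 3·390·58/3025 = 13572/605.

13572/605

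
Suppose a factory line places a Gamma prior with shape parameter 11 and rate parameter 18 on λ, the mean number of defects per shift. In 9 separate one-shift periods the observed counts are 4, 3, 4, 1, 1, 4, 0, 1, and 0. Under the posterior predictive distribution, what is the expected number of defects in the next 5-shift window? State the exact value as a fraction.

Total count: 4 + 3 + 4 + 1 + 1 + 4 + 0 + 1 + 0 = 18.
Total exposure: 9 shifts.
By Gamma–Poisson conjugacy, the posterior is Gamma(α + Σx, β + Σt) = Gamma(11 + 18, 18 + 9) = Gamma(29, 27).
Predictive mean over a 5-shift window = T·E[λ|data] = 5·29/27 = 145/27.

145/27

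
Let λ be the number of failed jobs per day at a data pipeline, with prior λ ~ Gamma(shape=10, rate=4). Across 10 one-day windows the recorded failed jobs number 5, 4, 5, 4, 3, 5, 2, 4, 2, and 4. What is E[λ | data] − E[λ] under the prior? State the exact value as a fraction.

13/14

Total count: 5 + 4 + 5 + 4 + 3 + 5 + 2 + 4 + 2 + 4 = 38.
Total exposure: 10 days.
The Gamma prior is conjugate for the Poisson rate, so λ | data ~ Gamma(10+38, 4+10) = Gamma(48, 14).
Posterior mean = 48/14 = 24/7; prior mean = 10/4 = 5/2. Difference = 24/7 − 5/2 = 13/14.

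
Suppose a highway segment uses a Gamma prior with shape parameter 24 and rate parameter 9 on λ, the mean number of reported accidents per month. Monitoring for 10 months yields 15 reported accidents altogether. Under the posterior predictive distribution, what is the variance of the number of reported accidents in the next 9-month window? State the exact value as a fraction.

9828/361

Total count 15 over total exposure 10 months.
Posterior: α' = 24 + 15 = 39, β' = 9 + 10 = 19.
The posterior predictive for a window of length T is Negative Binomial with variance T·α'·(β'+T)/β'² = 9·39·28/361 = 9828/361.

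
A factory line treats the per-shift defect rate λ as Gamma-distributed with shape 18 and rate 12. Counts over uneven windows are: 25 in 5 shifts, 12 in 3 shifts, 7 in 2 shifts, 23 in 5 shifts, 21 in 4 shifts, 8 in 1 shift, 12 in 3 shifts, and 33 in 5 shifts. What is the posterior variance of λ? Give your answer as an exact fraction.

159/1600

Total count: 25 + 12 + 7 + 23 + 21 + 8 + 12 + 33 = 141.
Total exposure: 5 + 3 + 2 + 5 + 4 + 1 + 3 + 5 = 28 shifts.
The Gamma prior is conjugate for the Poisson rate, so λ | data ~ Gamma(18+141, 12+28) = Gamma(159, 40).
Posterior variance = α'/β'² = 159/1600.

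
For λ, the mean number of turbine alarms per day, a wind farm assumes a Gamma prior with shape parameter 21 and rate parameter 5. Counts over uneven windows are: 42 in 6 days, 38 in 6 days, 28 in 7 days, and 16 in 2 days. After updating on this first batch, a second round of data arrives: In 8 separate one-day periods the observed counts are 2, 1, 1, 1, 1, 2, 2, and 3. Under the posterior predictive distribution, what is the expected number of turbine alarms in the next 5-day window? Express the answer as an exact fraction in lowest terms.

395/17

Total count: 42 + 38 + 28 + 16 = 124.
Total exposure: 6 + 6 + 7 + 2 = 21 days.
After the first batch: Gamma(21 + 124, 5 + 21) = Gamma(145, 26).
Total count: 2 + 1 + 1 + 1 + 1 + 2 + 2 + 3 = 13.
Total exposure: 8 days.
After the second batch: Gamma(145 + 13, 26 + 8) = Gamma(158, 34).
Predictive mean over a 5-day window = T·E[λ|data] = 5·158/34 = 395/17.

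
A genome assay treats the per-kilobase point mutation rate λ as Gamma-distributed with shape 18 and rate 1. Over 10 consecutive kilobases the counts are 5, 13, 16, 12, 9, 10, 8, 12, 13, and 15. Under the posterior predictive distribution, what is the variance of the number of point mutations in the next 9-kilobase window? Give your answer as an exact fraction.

Total count: 5 + 13 + 16 + 12 + 9 + 10 + 8 + 12 + 13 + 15 = 113.
Total exposure: 10 kilobases.
Posterior: α' = 18 + 113 = 131, β' = 1 + 10 = 11.
The posterior predictive for a window of length T is Negative Binomial with variance T·α'·(β'+T)/β'² = 9·131·20/121 = 23580/121.

23580/121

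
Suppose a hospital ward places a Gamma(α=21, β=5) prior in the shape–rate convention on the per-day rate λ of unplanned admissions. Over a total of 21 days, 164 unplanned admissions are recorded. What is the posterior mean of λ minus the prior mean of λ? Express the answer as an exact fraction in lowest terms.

Total count 164 over total exposure 21 days.
Posterior: α' = 21 + 164 = 185, β' = 5 + 21 = 26.
Posterior mean = 185/26 = 185/26; prior mean = 21/5 = 21/5. Difference = 185/26 − 21/5 = 379/130.

379/130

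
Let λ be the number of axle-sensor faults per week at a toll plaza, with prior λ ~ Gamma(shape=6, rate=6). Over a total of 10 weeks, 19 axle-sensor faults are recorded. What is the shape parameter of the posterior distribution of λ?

Total count 19 over total exposure 10 weeks.
By Gamma–Poisson conjugacy, the posterior is Gamma(α + Σx, β + Σt) = Gamma(6 + 19, 6 + 10) = Gamma(25, 16).

25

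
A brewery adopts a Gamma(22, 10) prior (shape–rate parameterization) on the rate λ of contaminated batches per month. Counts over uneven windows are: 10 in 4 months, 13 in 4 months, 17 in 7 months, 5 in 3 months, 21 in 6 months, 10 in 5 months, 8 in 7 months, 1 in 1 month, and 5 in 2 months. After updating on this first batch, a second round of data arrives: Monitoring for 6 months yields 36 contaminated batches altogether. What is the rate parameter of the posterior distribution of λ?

Total count: 10 + 13 + 17 + 5 + 21 + 10 + 8 + 1 + 5 = 90.
Total exposure: 4 + 4 + 7 + 3 + 6 + 5 + 7 + 1 + 2 = 39 months.
After the first batch: Gamma(22 + 90, 10 + 39) = Gamma(112, 49).
Total count 36 over total exposure 6 months.
After the second batch: Gamma(112 + 36, 49 + 6) = Gamma(148, 55).

55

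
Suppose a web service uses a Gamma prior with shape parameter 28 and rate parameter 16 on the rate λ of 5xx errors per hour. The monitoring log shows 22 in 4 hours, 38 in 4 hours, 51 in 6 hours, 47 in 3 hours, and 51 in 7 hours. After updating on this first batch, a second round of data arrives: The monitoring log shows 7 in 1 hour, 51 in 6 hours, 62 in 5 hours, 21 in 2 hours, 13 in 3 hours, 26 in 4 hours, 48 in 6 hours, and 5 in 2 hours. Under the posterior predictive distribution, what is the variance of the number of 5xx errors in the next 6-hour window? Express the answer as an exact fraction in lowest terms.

Total count: 22 + 38 + 51 + 47 + 51 = 209.
Total exposure: 4 + 4 + 6 + 3 + 7 = 24 hours.
After the first batch: Gamma(28 + 209, 16 + 24) = Gamma(237, 40).
Total count: 7 + 51 + 62 + 21 + 13 + 26 + 48 + 5 = 233.
Total exposure: 1 + 6 + 5 + 2 + 3 + 4 + 6 + 2 = 29 hours.
After the second batch: Gamma(237 + 233, 40 + 29) = Gamma(470, 69).
The posterior predictive for a window of length T is Negative Binomial with variance T·α'·(β'+T)/β'² = 6·470·75/4761 = 23500/529.

23500/529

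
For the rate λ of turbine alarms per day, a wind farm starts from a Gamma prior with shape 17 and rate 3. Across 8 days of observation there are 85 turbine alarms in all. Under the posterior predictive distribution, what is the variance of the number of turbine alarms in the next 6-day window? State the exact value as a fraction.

10404/121

Total count 85 over total exposure 8 days.
The Gamma prior is conjugate for the Poisson rate, so λ | data ~ Gamma(17+85, 3+8) = Gamma(102, 11).
The posterior predictive for a window of length T is Negative Binomial with variance T·α'·(β'+T)/β'² = 6·102·17/121 = 10404/121.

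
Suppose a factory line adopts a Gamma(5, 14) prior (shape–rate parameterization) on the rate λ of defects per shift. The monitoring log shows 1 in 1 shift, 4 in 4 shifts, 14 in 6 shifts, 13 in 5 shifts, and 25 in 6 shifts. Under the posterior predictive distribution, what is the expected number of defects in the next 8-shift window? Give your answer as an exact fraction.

124/9

Total count: 1 + 4 + 14 + 13 + 25 = 57.
Total exposure: 1 + 4 + 6 + 5 + 6 = 22 shifts.
By Gamma–Poisson conjugacy, the posterior is Gamma(α + Σx, β + Σt) = Gamma(5 + 57, 14 + 22) = Gamma(62, 36).
Predictive mean over an 8-shift window = T·E[λ|data] = 8·62/36 = 124/9.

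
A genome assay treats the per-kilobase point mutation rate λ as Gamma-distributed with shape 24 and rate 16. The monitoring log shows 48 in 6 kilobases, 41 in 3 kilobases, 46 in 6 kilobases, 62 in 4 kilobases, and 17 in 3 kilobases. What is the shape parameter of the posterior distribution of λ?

238

Total count: 48 + 41 + 46 + 62 + 17 = 214.
Total exposure: 6 + 3 + 6 + 4 + 3 = 22 kilobases.
Gamma(α, β) with Poisson data over total exposure Σt gives posterior Gamma(α+Σx, β+Σt) = Gamma(238, 38).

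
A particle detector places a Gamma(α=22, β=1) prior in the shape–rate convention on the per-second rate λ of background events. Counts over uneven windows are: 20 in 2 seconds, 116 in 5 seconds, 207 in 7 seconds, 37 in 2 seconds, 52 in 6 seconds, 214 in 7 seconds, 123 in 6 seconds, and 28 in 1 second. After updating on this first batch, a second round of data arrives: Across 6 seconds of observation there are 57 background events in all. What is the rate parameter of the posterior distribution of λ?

43

Total count: 20 + 116 + 207 + 37 + 52 + 214 + 123 + 28 = 797.
Total exposure: 2 + 5 + 7 + 2 + 6 + 7 + 6 + 1 = 36 seconds.
After the first batch: Gamma(22 + 797, 1 + 36) = Gamma(819, 37).
Total count 57 over total exposure 6 seconds.
After the second batch: Gamma(819 + 57, 37 + 6) = Gamma(876, 43).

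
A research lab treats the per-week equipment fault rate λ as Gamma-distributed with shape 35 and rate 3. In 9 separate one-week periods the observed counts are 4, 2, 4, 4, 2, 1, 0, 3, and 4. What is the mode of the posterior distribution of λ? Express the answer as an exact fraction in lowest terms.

Total count: 4 + 2 + 4 + 4 + 2 + 1 + 0 + 3 + 4 = 24.
Total exposure: 9 weeks.
Posterior: α' = 35 + 24 = 59, β' = 3 + 9 = 12.
Posterior mode = (α'−1)/β' = 58/12 = 29/6.

29/6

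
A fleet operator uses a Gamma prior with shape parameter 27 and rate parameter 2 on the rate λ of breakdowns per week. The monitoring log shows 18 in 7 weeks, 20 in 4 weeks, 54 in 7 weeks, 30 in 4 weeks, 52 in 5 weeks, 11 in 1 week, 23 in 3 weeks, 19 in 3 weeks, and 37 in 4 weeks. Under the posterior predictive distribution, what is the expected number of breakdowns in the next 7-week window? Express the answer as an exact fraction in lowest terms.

Total count: 18 + 20 + 54 + 30 + 52 + 11 + 23 + 19 + 37 = 264.
Total exposure: 7 + 4 + 7 + 4 + 5 + 1 + 3 + 3 + 4 = 38 weeks.
By Gamma–Poisson conjugacy, the posterior is Gamma(α + Σx, β + Σt) = Gamma(27 + 264, 2 + 38) = Gamma(291, 40).
Predictive mean over a 7-week window = T·E[λ|data] = 7·291/40 = 2037/40.

2037/40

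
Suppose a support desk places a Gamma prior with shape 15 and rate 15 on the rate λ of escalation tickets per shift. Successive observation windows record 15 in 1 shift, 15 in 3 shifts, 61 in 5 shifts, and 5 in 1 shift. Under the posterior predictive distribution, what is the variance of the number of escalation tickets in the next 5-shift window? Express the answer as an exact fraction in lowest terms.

Total count: 15 + 15 + 61 + 5 = 96.
Total exposure: 1 + 3 + 5 + 1 = 10 shifts.
Conjugate update: add total count to the shape and total exposure to the rate, giving Gamma(111, 25).
The posterior predictive for a window of length T is Negative Binomial with variance T·α'·(β'+T)/β'² = 5·111·30/625 = 666/25.

666/25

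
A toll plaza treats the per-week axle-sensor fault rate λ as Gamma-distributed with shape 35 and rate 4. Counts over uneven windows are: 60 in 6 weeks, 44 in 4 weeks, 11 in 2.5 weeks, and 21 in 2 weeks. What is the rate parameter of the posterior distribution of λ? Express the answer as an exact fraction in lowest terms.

Total count: 60 + 44 + 11 + 21 = 136.
Total exposure: 6 + 4 + 2.5 + 2 = 14.5 weeks.
By Gamma–Poisson conjugacy, the posterior is Gamma(α + Σx, β + Σt) = Gamma(35 + 136, 4 + 14.5) = Gamma(171, 37/2).

37/2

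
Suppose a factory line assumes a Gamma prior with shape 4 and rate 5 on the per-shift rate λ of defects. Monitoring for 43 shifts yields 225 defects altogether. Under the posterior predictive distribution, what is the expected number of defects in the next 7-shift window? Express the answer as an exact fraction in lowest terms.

Total count 225 over total exposure 43 shifts.
Posterior: α' = 4 + 225 = 229, β' = 5 + 43 = 48.
Predictive mean over a 7-shift window = T·E[λ|data] = 7·229/48 = 1603/48.

1603/48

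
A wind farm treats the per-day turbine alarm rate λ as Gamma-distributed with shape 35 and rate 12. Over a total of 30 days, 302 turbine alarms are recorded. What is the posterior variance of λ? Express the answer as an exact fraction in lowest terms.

337/1764

Total count 302 over total exposure 30 days.
By Gamma–Poisson conjugacy, the posterior is Gamma(α + Σx, β + Σt) = Gamma(35 + 302, 12 + 30) = Gamma(337, 42).
Posterior variance = α'/β'² = 337/1764.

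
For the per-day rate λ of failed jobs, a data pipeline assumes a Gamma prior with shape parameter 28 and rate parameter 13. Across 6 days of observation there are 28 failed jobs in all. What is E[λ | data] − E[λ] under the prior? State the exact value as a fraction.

Total count 28 over total exposure 6 days.
By Gamma–Poisson conjugacy, the posterior is Gamma(α + Σx, β + Σt) = Gamma(28 + 28, 13 + 6) = Gamma(56, 19).
Posterior mean = 56/19 = 56/19; prior mean = 28/13 = 28/13. Difference = 56/19 − 28/13 = 196/247.

196/247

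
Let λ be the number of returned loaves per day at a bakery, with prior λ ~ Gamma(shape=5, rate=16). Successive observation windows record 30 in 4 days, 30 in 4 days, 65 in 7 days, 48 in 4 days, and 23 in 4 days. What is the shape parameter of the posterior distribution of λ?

Total count: 30 + 30 + 65 + 48 + 23 = 196.
Total exposure: 4 + 4 + 7 + 4 + 4 = 23 days.
By Gamma–Poisson conjugacy, the posterior is Gamma(α + Σx, β + Σt) = Gamma(5 + 196, 16 + 23) = Gamma(201, 39).

201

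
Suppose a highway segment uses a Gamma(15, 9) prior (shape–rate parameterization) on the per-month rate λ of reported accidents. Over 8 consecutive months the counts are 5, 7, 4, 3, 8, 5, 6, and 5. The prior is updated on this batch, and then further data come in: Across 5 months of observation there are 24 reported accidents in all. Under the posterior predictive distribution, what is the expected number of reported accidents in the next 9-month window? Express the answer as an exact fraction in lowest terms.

369/11

Total count: 5 + 7 + 4 + 3 + 8 + 5 + 6 + 5 = 43.
Total exposure: 8 months.
After the first batch: Gamma(15 + 43, 9 + 8) = Gamma(58, 17).
Total count 24 over total exposure 5 months.
After the second batch: Gamma(58 + 24, 17 + 5) = Gamma(82, 22).
Predictive mean over a 9-month window = T·E[λ|data] = 9·82/22 = 369/11.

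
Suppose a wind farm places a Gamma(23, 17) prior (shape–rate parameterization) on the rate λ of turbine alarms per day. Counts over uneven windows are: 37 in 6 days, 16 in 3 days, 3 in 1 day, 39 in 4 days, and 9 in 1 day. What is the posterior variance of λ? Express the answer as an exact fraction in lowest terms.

127/1024

Total count: 37 + 16 + 3 + 39 + 9 = 104.
Total exposure: 6 + 3 + 1 + 4 + 1 = 15 days.
The Gamma prior is conjugate for the Poisson rate, so λ | data ~ Gamma(23+104, 17+15) = Gamma(127, 32).
Posterior variance = α'/β'² = 127/1024.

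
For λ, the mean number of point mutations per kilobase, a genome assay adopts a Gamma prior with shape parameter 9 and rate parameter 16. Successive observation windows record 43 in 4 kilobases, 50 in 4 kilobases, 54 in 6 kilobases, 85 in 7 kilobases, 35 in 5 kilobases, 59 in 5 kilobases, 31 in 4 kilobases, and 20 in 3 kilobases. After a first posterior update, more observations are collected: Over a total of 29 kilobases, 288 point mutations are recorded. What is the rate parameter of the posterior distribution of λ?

83

Total count: 43 + 50 + 54 + 85 + 35 + 59 + 31 + 20 = 377.
Total exposure: 4 + 4 + 6 + 7 + 5 + 5 + 4 + 3 = 38 kilobases.
After the first batch: Gamma(9 + 377, 16 + 38) = Gamma(386, 54).
Total count 288 over total exposure 29 kilobases.
After the second batch: Gamma(386 + 288, 54 + 29) = Gamma(674, 83).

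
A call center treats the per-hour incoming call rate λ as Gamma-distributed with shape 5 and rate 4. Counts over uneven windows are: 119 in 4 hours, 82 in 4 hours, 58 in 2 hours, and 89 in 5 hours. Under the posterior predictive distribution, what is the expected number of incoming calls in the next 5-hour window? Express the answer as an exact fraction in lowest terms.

Total count: 119 + 82 + 58 + 89 = 348.
Total exposure: 4 + 4 + 2 + 5 = 15 hours.
Gamma(α, β) with Poisson data over total exposure Σt gives posterior Gamma(α+Σx, β+Σt) = Gamma(353, 19).
Predictive mean over a 5-hour window = T·E[λ|data] = 5·353/19 = 1765/19.

1765/19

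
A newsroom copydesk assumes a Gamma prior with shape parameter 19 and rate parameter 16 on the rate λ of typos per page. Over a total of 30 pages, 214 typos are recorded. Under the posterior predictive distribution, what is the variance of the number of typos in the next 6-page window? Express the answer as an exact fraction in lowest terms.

Total count 214 over total exposure 30 pages.
Gamma(α, β) with Poisson data over total exposure Σt gives posterior Gamma(α+Σx, β+Σt) = Gamma(233, 46).
The posterior predictive for a window of length T is Negative Binomial with variance T·α'·(β'+T)/β'² = 6·233·52/2116 = 18174/529.

18174/529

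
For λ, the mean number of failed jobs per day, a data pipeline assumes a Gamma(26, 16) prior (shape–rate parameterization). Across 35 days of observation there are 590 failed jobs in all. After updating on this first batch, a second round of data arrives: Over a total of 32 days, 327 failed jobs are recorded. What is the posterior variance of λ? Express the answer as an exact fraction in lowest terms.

Total count 590 over total exposure 35 days.
After the first batch: Gamma(26 + 590, 16 + 35) = Gamma(616, 51).
Total count 327 over total exposure 32 days.
After the second batch: Gamma(616 + 327, 51 + 32) = Gamma(943, 83).
Posterior variance = α'/β'² = 943/6889.

943/6889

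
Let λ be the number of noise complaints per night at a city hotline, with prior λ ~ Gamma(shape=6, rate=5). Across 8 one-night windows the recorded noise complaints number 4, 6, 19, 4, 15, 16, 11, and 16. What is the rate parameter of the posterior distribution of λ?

Total count: 4 + 6 + 19 + 4 + 15 + 16 + 11 + 16 = 91.
Total exposure: 8 nights.
Posterior: α' = 6 + 91 = 97, β' = 5 + 8 = 13.

13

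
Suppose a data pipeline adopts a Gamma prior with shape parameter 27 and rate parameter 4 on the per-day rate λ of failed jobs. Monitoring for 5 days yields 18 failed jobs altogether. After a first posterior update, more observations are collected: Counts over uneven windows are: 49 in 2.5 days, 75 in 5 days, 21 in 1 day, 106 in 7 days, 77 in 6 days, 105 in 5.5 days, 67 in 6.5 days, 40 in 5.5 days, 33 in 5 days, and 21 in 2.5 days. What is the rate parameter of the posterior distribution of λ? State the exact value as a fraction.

111/2

Total count 18 over total exposure 5 days.
After the first batch: Gamma(27 + 18, 4 + 5) = Gamma(45, 9).
Total count: 49 + 75 + 21 + 106 + 77 + 105 + 67 + 40 + 33 + 21 = 594.
Total exposure: 2.5 + 5 + 1 + 7 + 6 + 5.5 + 6.5 + 5.5 + 5 + 2.5 = 46.5 days.
After the second batch: Gamma(45 + 594, 9 + 46.5) = Gamma(639, 111/2).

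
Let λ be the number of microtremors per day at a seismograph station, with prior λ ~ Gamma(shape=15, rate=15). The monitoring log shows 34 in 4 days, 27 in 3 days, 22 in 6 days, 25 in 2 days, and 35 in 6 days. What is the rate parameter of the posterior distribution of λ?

36

Total count: 34 + 27 + 22 + 25 + 35 = 143.
Total exposure: 4 + 3 + 6 + 2 + 6 = 21 days.
By Gamma–Poisson conjugacy, the posterior is Gamma(α + Σx, β + Σt) = Gamma(15 + 143, 15 + 21) = Gamma(158, 36).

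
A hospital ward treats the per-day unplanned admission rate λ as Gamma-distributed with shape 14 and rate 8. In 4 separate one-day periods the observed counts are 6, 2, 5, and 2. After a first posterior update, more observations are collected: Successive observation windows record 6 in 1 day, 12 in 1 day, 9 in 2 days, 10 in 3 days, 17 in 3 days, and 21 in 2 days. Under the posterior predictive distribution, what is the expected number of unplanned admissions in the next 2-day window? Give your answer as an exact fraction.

26/3

Total count: 6 + 2 + 5 + 2 = 15.
Total exposure: 4 days.
After the first batch: Gamma(14 + 15, 8 + 4) = Gamma(29, 12).
Total count: 6 + 12 + 9 + 10 + 17 + 21 = 75.
Total exposure: 1 + 1 + 2 + 3 + 3 + 2 = 12 days.
After the second batch: Gamma(29 + 75, 12 + 12) = Gamma(104, 24).
Predictive mean over a 2-day window = T·E[λ|data] = 2·104/24 = 26/3.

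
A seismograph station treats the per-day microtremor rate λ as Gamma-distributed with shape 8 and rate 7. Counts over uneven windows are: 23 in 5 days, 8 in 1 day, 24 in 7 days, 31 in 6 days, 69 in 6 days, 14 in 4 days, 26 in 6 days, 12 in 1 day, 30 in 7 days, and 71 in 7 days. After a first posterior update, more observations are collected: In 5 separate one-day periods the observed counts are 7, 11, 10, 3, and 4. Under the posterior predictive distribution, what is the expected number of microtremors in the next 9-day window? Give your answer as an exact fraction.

Total count: 23 + 8 + 24 + 31 + 69 + 14 + 26 + 12 + 30 + 71 = 308.
Total exposure: 5 + 1 + 7 + 6 + 6 + 4 + 6 + 1 + 7 + 7 = 50 days.
After the first batch: Gamma(8 + 308, 7 + 50) = Gamma(316, 57).
Total count: 7 + 11 + 10 + 3 + 4 = 35.
Total exposure: 5 days.
After the second batch: Gamma(316 + 35, 57 + 5) = Gamma(351, 62).
Predictive mean over a 9-day window = T·E[λ|data] = 9·351/62 = 3159/62.

3159/62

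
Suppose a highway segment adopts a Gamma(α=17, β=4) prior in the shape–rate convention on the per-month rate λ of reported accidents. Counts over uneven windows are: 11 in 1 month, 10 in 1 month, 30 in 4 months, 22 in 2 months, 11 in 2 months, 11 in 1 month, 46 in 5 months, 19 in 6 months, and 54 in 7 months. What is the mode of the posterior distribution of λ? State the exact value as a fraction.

Total count: 11 + 10 + 30 + 22 + 11 + 11 + 46 + 19 + 54 = 214.
Total exposure: 1 + 1 + 4 + 2 + 2 + 1 + 5 + 6 + 7 = 29 months.
By Gamma–Poisson conjugacy, the posterior is Gamma(α + Σx, β + Σt) = Gamma(17 + 214, 4 + 29) = Gamma(231, 33).
Posterior mode = (α'−1)/β' = 230/33.

230/33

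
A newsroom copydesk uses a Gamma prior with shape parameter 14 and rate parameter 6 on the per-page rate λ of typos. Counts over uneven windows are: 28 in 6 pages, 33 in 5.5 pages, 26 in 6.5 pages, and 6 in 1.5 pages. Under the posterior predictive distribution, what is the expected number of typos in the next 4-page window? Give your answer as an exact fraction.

Total count: 28 + 33 + 26 + 6 = 93.
Total exposure: 6 + 5.5 + 6.5 + 1.5 = 19.5 pages.
Conjugate update: add total count to the shape and total exposure to the rate, giving Gamma(107, 51/2).
Predictive mean over a 4-page window = T·E[λ|data] = 4·107/(51/2) = 856/51.

856/51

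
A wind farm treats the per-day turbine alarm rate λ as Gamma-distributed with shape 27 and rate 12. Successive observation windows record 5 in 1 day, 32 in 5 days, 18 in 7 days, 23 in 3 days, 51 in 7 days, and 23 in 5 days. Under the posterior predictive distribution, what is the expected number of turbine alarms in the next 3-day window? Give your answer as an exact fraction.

537/40

Total count: 5 + 32 + 18 + 23 + 51 + 23 = 152.
Total exposure: 1 + 5 + 7 + 3 + 7 + 5 = 28 days.
Conjugate update: add total count to the shape and total exposure to the rate, giving Gamma(179, 40).
Predictive mean over a 3-day window = T·E[λ|data] = 3·179/40 = 537/40.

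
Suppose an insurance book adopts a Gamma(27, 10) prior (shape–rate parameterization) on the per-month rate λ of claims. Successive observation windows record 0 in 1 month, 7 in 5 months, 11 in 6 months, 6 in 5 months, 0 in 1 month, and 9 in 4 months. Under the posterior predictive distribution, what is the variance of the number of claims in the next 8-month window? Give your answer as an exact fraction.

Total count: 0 + 7 + 11 + 6 + 0 + 9 = 33.
Total exposure: 1 + 5 + 6 + 5 + 1 + 4 = 22 months.
Conjugate update: add total count to the shape and total exposure to the rate, giving Gamma(60, 32).
The posterior predictive for a window of length T is Negative Binomial with variance T·α'·(β'+T)/β'² = 8·60·40/1024 = 75/4.

75/4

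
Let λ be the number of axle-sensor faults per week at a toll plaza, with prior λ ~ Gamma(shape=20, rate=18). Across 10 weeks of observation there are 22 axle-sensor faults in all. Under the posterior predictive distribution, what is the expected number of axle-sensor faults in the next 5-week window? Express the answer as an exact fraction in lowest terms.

Total count 22 over total exposure 10 weeks.
Posterior: α' = 20 + 22 = 42, β' = 18 + 10 = 28.
Predictive mean over a 5-week window = T·E[λ|data] = 5·42/28 = 15/2.

15/2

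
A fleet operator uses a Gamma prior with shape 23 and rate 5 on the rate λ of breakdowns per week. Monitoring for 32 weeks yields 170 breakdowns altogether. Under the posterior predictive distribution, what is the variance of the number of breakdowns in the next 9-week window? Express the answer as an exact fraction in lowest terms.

Total count 170 over total exposure 32 weeks.
Posterior: α' = 23 + 170 = 193, β' = 5 + 32 = 37.
The posterior predictive for a window of length T is Negative Binomial with variance T·α'·(β'+T)/β'² = 9·193·46/1369 = 79902/1369.

79902/1369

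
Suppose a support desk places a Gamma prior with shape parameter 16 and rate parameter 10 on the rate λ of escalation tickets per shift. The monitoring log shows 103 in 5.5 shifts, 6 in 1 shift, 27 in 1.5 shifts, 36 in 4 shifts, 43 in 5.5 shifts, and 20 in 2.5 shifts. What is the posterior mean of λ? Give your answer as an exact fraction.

Total count: 103 + 6 + 27 + 36 + 43 + 20 = 235.
Total exposure: 5.5 + 1 + 1.5 + 4 + 5.5 + 2.5 = 20 shifts.
The Gamma prior is conjugate for the Poisson rate, so λ | data ~ Gamma(16+235, 10+20) = Gamma(251, 30).
Posterior mean = α'/β' = 251/30.

251/30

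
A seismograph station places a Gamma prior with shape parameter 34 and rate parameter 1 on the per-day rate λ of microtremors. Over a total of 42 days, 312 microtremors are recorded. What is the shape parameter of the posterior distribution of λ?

346

Total count 312 over total exposure 42 days.
The Gamma prior is conjugate for the Poisson rate, so λ | data ~ Gamma(34+312, 1+42) = Gamma(346, 43).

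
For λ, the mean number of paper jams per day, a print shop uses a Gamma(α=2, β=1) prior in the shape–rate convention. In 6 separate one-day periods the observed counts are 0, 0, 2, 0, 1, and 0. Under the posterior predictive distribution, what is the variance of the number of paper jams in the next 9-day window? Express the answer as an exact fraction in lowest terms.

Total count: 0 + 0 + 2 + 0 + 1 + 0 = 3.
Total exposure: 6 days.
Gamma(α, β) with Poisson data over total exposure Σt gives posterior Gamma(α+Σx, β+Σt) = Gamma(5, 7).
The posterior predictive for a window of length T is Negative Binomial with variance T·α'·(β'+T)/β'² = 9·5·16/49 = 720/49.

720/49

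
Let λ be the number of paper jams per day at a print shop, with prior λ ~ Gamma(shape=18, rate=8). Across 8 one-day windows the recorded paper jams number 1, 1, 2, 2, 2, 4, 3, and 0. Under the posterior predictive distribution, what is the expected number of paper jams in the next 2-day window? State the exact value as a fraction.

33/8

Total count: 1 + 1 + 2 + 2 + 2 + 4 + 3 + 0 = 15.
Total exposure: 8 days.
By Gamma–Poisson conjugacy, the posterior is Gamma(α + Σx, β + Σt) = Gamma(18 + 15, 8 + 8) = Gamma(33, 16).
Predictive mean over a 2-day window = T·E[λ|data] = 2·33/16 = 33/8.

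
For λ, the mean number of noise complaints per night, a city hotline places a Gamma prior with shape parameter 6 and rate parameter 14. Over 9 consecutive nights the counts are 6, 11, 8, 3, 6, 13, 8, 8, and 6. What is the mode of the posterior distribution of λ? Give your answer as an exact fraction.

Total count: 6 + 11 + 8 + 3 + 6 + 13 + 8 + 8 + 6 = 69.
Total exposure: 9 nights.
The Gamma prior is conjugate for the Poisson rate, so λ | data ~ Gamma(6+69, 14+9) = Gamma(75, 23).
Posterior mode = (α'−1)/β' = 74/23.

74/23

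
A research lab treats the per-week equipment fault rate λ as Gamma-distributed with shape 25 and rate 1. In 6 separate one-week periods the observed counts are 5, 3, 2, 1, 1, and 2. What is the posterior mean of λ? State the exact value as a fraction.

Total count: 5 + 3 + 2 + 1 + 1 + 2 = 14.
Total exposure: 6 weeks.
Posterior: α' = 25 + 14 = 39, β' = 1 + 6 = 7.
Posterior mean = α'/β' = 39/7.

39/7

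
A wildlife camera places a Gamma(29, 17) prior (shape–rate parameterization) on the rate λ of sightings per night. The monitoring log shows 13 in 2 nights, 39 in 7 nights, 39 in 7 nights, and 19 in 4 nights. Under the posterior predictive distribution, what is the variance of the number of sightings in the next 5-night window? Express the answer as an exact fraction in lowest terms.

Total count: 13 + 39 + 39 + 19 = 110.
Total exposure: 2 + 7 + 7 + 4 = 20 nights.
Conjugate update: add total count to the shape and total exposure to the rate, giving Gamma(139, 37).
The posterior predictive for a window of length T is Negative Binomial with variance T·α'·(β'+T)/β'² = 5·139·42/1369 = 29190/1369.

29190/1369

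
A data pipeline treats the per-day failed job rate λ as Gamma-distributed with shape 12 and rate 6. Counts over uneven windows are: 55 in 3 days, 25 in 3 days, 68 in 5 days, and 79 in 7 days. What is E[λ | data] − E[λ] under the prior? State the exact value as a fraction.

Total count: 55 + 25 + 68 + 79 = 227.
Total exposure: 3 + 3 + 5 + 7 = 18 days.
Conjugate update: add total count to the shape and total exposure to the rate, giving Gamma(239, 24).
Posterior mean = 239/24 = 239/24; prior mean = 12/6 = 2. Difference = 239/24 − 2 = 191/24.

191/24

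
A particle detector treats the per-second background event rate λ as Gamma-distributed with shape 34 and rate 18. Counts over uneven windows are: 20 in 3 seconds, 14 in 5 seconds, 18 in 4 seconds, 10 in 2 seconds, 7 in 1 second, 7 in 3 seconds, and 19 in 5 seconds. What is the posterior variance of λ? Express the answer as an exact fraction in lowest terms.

Total count: 20 + 14 + 18 + 10 + 7 + 7 + 19 = 95.
Total exposure: 3 + 5 + 4 + 2 + 1 + 3 + 5 = 23 seconds.
Gamma(α, β) with Poisson data over total exposure Σt gives posterior Gamma(α+Σx, β+Σt) = Gamma(129, 41).
Posterior variance = α'/β'² = 129/1681.

129/1681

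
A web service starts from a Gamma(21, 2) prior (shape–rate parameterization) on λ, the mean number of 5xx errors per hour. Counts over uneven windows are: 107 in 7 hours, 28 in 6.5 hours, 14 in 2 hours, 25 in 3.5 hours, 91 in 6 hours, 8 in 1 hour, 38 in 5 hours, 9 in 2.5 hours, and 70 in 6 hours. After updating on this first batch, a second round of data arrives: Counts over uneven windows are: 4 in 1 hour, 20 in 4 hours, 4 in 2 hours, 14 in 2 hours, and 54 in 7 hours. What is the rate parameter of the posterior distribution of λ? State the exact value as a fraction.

Total count: 107 + 28 + 14 + 25 + 91 + 8 + 38 + 9 + 70 = 390.
Total exposure: 7 + 6.5 + 2 + 3.5 + 6 + 1 + 5 + 2.5 + 6 = 39.5 hours.
After the first batch: Gamma(21 + 390, 2 + 39.5) = Gamma(411, 83/2).
Total count: 4 + 20 + 4 + 14 + 54 = 96.
Total exposure: 1 + 4 + 2 + 2 + 7 = 16 hours.
After the second batch: Gamma(411 + 96, 83/2 + 16) = Gamma(507, 115/2).

115/2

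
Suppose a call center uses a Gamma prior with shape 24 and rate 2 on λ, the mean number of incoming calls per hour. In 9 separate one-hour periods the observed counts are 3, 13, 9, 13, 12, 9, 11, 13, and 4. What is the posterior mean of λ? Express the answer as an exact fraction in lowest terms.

Total count: 3 + 13 + 9 + 13 + 12 + 9 + 11 + 13 + 4 = 87.
Total exposure: 9 hours.
Gamma(α, β) with Poisson data over total exposure Σt gives posterior Gamma(α+Σx, β+Σt) = Gamma(111, 11).
Posterior mean = α'/β' = 111/11.

111/11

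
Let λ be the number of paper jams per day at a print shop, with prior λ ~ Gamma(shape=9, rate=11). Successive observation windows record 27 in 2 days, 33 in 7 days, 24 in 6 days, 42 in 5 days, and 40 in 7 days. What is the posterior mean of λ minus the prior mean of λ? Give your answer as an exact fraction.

1583/418

Total count: 27 + 33 + 24 + 42 + 40 = 166.
Total exposure: 2 + 7 + 6 + 5 + 7 = 27 days.
By Gamma–Poisson conjugacy, the posterior is Gamma(α + Σx, β + Σt) = Gamma(9 + 166, 11 + 27) = Gamma(175, 38).
Posterior mean = 175/38 = 175/38; prior mean = 9/11 = 9/11. Difference = 175/38 − 9/11 = 1583/418.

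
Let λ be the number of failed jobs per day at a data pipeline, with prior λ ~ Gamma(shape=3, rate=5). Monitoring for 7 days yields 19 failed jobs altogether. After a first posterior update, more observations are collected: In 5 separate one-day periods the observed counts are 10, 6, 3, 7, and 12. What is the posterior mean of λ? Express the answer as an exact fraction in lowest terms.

60/17

Total count 19 over total exposure 7 days.
After the first batch: Gamma(3 + 19, 5 + 7) = Gamma(22, 12).
Total count: 10 + 6 + 3 + 7 + 12 = 38.
Total exposure: 5 days.
After the second batch: Gamma(22 + 38, 12 + 5) = Gamma(60, 17).
Posterior mean = α'/β' = 60/17.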